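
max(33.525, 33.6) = 33.6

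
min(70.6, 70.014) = 70.014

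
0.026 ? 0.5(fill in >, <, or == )<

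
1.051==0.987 False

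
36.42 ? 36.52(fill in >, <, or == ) <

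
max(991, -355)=991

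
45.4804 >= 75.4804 False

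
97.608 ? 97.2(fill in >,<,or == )>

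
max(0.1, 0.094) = 0.1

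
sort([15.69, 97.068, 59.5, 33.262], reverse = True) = [97.068, 59.5, 33.262, 15.69]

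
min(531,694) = 531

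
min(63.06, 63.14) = 63.06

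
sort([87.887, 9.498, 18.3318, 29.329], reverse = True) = [87.887, 29.329, 18.3318, 9.498]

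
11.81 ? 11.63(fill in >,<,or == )>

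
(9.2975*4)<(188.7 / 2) True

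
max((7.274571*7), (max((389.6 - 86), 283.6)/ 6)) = 50.921997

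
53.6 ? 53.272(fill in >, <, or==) >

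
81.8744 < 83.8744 True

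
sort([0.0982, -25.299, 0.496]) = [-25.299, 0.0982, 0.496]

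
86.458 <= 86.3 False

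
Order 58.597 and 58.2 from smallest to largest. 58.2, 58.597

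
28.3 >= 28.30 True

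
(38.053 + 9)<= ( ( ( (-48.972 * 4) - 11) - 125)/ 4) False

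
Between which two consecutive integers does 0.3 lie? 0 and 1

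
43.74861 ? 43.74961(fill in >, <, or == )<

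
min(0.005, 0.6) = 0.005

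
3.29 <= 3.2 False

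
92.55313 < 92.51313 False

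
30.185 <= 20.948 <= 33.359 False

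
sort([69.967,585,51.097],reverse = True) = [585,69.967,51.097]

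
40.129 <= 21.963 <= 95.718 False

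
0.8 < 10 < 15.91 True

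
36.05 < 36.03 False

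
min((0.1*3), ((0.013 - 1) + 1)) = 0.013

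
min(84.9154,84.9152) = 84.9152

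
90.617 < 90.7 True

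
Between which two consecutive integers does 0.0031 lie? 0 and 1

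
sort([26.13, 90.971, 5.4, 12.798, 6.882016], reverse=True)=[90.971, 26.13, 12.798, 6.882016, 5.4]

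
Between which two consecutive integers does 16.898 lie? 16 and 17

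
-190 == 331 False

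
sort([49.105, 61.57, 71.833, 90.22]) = [49.105, 61.57, 71.833, 90.22]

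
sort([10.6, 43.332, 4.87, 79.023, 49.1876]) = [4.87, 10.6, 43.332, 49.1876, 79.023]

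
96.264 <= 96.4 True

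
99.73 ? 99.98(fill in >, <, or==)<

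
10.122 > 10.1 True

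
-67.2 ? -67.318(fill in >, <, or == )>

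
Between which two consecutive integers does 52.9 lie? 52 and 53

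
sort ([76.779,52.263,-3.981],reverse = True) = [76.779,52.263,-3.981]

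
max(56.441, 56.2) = 56.441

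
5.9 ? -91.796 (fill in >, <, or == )>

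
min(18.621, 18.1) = 18.1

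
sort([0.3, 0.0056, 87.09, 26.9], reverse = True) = [87.09, 26.9, 0.3, 0.0056]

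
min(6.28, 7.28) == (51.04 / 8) False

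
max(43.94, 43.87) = 43.94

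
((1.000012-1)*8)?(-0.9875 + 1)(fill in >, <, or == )<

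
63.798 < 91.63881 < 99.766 True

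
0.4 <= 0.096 False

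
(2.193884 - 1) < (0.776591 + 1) True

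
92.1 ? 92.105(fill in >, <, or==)<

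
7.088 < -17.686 False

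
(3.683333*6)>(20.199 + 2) False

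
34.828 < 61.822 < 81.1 True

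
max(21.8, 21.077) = 21.8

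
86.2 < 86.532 True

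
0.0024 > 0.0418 False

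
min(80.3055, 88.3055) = 80.3055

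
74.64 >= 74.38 True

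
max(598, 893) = 893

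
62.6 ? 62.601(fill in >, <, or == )<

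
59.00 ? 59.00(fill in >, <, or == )==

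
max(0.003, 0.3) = 0.3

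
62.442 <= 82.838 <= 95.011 True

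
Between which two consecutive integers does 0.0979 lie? 0 and 1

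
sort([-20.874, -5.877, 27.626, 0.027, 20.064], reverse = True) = [27.626, 20.064, 0.027, -5.877, -20.874]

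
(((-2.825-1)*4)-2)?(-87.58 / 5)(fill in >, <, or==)>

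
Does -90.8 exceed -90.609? No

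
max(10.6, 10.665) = 10.665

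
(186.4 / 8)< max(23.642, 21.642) True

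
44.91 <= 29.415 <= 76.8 False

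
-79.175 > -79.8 True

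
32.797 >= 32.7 True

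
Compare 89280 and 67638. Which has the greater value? 89280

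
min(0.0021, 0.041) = 0.0021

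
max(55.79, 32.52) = 55.79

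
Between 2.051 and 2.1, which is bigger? 2.1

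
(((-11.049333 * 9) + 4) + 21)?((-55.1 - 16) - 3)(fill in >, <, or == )<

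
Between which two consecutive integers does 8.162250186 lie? 8 and 9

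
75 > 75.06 False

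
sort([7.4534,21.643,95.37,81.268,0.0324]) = [0.0324,7.4534,21.643,81.268,95.37]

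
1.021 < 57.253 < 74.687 True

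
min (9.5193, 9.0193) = 9.0193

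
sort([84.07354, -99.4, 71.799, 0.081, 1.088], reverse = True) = [84.07354, 71.799, 1.088, 0.081, -99.4]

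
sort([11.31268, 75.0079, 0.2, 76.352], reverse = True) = [76.352, 75.0079, 11.31268, 0.2]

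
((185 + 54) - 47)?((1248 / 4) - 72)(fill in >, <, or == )<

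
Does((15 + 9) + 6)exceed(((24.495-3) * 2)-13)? Yes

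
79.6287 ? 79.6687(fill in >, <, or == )<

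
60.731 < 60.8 True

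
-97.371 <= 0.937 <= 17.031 True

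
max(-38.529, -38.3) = -38.3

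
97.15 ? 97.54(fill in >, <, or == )<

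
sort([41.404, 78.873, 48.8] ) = [41.404, 48.8, 78.873]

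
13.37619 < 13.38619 True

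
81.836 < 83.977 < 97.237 True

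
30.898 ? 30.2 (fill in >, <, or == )>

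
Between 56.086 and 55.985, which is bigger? 56.086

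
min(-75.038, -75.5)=-75.5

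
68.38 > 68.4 False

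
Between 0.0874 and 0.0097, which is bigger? 0.0874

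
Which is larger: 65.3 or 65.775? 65.775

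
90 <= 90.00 True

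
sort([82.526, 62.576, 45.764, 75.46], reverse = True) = [82.526, 75.46, 62.576, 45.764]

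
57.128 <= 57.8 True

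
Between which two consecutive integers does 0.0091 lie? 0 and 1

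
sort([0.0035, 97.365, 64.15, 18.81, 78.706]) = [0.0035, 18.81, 64.15, 78.706, 97.365]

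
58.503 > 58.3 True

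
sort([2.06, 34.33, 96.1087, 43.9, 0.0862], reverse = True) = [96.1087, 43.9, 34.33, 2.06, 0.0862]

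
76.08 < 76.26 True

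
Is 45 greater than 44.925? Yes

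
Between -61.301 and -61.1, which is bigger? -61.1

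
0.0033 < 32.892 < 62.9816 True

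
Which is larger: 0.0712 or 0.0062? 0.0712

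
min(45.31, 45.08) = 45.08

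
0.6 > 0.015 True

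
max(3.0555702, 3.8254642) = 3.8254642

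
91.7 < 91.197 False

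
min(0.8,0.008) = 0.008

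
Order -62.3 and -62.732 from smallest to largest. -62.732,-62.3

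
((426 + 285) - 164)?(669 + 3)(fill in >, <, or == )<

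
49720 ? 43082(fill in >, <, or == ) >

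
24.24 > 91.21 False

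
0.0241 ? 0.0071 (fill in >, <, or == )>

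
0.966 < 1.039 True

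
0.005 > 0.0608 False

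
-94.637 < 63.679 True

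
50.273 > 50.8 False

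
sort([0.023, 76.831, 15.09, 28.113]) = [0.023, 15.09, 28.113, 76.831]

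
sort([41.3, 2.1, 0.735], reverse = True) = [41.3, 2.1, 0.735]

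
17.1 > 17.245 False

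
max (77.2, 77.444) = 77.444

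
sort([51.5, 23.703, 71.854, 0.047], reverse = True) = [71.854, 51.5, 23.703, 0.047]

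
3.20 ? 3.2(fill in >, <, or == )==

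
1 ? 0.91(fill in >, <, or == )>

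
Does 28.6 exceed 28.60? No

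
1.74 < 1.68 False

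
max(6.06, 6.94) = 6.94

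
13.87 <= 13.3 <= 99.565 False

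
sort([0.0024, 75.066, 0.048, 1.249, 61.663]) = [0.0024, 0.048, 1.249, 61.663, 75.066]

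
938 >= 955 False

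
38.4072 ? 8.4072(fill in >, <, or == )>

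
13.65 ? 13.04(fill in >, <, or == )>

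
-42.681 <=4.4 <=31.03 True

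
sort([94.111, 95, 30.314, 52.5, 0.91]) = [0.91, 30.314, 52.5, 94.111, 95]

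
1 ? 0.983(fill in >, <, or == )>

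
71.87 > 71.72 True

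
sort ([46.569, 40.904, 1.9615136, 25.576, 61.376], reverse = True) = [61.376, 46.569, 40.904, 25.576, 1.9615136]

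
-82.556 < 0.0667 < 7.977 True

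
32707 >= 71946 False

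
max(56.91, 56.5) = 56.91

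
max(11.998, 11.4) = 11.998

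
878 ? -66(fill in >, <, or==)>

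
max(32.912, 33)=33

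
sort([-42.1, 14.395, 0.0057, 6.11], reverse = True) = [14.395, 6.11, 0.0057, -42.1]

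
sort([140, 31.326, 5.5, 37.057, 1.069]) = [1.069, 5.5, 31.326, 37.057, 140]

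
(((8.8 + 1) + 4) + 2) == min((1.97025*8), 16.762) False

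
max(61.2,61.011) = 61.2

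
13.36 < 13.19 False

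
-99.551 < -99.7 False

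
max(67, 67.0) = 67.0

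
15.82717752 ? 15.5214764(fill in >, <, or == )>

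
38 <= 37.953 False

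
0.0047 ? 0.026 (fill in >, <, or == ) <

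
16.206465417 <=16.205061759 False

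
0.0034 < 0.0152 True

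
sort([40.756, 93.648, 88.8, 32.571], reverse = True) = [93.648, 88.8, 40.756, 32.571]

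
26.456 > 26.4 True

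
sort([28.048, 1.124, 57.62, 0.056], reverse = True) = [57.62, 28.048, 1.124, 0.056]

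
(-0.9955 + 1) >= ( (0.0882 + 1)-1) False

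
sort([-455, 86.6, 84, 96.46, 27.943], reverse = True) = [96.46, 86.6, 84, 27.943, -455]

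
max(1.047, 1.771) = 1.771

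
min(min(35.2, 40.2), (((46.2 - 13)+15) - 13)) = 35.2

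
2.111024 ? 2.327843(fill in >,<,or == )<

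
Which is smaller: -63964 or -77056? -77056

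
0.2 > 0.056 True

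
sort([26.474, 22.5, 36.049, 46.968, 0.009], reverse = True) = [46.968, 36.049, 26.474, 22.5, 0.009]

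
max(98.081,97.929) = 98.081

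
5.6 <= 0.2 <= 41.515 False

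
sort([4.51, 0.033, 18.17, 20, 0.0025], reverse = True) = [20, 18.17, 4.51, 0.033, 0.0025]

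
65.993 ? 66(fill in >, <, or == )<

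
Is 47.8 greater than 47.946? No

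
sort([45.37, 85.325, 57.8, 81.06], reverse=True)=[85.325, 81.06, 57.8, 45.37]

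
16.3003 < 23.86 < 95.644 True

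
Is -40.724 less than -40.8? No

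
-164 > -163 False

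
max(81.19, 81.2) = 81.2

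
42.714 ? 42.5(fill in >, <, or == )>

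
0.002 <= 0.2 True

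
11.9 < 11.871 False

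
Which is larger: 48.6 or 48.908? 48.908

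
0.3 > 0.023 True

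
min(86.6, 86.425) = 86.425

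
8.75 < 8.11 False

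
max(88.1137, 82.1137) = 88.1137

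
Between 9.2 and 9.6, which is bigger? 9.6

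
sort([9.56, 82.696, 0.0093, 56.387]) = [0.0093, 9.56, 56.387, 82.696]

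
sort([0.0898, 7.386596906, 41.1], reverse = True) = [41.1, 7.386596906, 0.0898]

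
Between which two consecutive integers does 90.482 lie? 90 and 91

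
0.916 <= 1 True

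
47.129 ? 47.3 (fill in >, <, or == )<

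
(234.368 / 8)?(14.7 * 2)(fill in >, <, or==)<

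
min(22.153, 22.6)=22.153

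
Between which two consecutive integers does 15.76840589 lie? 15 and 16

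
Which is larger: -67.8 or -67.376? -67.376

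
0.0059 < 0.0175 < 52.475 True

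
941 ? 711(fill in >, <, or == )>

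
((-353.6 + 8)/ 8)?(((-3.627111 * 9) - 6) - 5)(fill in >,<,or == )>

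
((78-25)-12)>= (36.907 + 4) True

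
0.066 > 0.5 False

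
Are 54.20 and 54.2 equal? Yes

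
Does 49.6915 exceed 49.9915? No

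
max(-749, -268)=-268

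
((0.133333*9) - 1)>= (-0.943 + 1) True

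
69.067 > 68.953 True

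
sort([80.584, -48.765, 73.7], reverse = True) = [80.584, 73.7, -48.765]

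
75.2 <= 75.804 True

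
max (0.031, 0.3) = 0.3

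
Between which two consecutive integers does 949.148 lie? 949 and 950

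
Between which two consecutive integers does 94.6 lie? 94 and 95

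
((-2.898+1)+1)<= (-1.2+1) True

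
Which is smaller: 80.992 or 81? 80.992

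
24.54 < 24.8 True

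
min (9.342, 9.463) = 9.342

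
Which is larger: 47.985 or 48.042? 48.042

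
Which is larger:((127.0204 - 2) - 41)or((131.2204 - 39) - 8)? ((131.2204 - 39) - 8)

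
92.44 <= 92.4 False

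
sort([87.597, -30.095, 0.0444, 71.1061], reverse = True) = [87.597, 71.1061, 0.0444, -30.095]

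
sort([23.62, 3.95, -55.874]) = [-55.874, 3.95, 23.62]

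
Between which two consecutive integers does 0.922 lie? 0 and 1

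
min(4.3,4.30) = 4.3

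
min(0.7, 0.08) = 0.08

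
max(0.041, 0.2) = 0.2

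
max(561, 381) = 561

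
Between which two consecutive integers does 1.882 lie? 1 and 2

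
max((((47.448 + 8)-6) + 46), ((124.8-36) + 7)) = 95.8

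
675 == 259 False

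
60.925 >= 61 False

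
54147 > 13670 True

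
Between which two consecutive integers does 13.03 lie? 13 and 14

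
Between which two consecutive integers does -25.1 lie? -26 and -25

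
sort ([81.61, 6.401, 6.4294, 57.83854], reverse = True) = [81.61, 57.83854, 6.4294, 6.401]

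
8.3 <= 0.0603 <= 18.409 False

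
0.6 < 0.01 False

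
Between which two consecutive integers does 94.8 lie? 94 and 95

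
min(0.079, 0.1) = 0.079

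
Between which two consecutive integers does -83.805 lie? -84 and -83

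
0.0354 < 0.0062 False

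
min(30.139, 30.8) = 30.139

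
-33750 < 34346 True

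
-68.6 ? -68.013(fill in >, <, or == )<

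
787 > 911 False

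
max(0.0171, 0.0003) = 0.0171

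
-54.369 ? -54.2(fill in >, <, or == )<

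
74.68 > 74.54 True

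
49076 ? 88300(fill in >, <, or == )<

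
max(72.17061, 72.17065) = 72.17065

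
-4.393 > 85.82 False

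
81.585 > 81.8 False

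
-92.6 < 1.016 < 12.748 True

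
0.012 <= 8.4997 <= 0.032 False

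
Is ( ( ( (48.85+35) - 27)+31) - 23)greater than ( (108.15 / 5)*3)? No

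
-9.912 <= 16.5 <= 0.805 False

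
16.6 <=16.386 False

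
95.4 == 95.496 False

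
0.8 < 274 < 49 False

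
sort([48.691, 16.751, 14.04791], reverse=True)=[48.691, 16.751, 14.04791]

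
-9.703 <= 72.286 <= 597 True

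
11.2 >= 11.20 True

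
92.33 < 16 False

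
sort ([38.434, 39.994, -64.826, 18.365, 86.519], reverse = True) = [86.519, 39.994, 38.434, 18.365, -64.826]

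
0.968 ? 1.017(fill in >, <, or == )<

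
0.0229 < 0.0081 False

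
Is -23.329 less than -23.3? Yes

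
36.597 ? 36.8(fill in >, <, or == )<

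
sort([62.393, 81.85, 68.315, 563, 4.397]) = [4.397, 62.393, 68.315, 81.85, 563]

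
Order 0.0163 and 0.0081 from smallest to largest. 0.0081, 0.0163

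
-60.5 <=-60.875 False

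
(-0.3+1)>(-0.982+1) True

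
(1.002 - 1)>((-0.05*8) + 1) False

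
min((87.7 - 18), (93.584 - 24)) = 69.584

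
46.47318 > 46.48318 False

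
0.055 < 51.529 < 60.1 True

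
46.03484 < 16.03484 False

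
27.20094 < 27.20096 True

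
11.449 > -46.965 True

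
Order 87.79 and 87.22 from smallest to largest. 87.22, 87.79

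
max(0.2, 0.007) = 0.2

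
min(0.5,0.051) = 0.051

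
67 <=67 True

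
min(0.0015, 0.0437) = 0.0015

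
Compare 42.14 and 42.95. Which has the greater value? 42.95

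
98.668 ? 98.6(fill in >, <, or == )>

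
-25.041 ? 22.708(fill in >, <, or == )<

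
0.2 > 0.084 True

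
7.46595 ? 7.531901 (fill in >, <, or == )<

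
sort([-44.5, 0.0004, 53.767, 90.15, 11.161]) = [-44.5, 0.0004, 11.161, 53.767, 90.15]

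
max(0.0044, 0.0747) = 0.0747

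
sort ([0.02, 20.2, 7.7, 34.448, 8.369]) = [0.02, 7.7, 8.369, 20.2, 34.448]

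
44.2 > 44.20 False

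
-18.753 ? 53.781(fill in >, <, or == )<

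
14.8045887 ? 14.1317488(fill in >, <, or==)>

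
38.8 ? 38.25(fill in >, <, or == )>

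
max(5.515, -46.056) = 5.515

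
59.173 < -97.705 False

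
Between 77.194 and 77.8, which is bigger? 77.8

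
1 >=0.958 True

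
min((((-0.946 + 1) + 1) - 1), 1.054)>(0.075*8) False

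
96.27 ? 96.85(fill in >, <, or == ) <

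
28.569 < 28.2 False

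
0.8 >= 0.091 True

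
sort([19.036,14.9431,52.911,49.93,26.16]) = [14.9431,19.036,26.16,49.93,52.911]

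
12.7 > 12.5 True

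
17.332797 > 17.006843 True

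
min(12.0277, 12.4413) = 12.0277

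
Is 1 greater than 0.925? Yes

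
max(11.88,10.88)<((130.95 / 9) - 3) False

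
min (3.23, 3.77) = 3.23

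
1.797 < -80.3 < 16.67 False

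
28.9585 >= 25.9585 True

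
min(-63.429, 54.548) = -63.429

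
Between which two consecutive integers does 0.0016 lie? 0 and 1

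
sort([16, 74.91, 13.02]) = [13.02, 16, 74.91]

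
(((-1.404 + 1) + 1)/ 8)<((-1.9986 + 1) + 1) False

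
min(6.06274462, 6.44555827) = 6.06274462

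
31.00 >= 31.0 True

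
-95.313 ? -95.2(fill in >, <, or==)<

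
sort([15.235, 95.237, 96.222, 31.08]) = [15.235, 31.08, 95.237, 96.222]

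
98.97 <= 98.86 False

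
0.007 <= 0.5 True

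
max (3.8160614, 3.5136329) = 3.8160614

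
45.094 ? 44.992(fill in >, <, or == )>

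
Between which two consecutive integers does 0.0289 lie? 0 and 1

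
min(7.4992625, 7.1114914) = 7.1114914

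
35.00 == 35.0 True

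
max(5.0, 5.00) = 5.00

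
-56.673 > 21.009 False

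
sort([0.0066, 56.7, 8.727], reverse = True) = [56.7, 8.727, 0.0066]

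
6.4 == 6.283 False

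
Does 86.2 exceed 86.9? No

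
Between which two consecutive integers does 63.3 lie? 63 and 64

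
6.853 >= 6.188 True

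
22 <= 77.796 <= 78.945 True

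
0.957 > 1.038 False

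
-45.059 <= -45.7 False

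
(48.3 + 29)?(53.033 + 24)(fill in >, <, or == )>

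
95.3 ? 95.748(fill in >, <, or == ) <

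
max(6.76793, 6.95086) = 6.95086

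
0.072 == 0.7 False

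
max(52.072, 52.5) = 52.5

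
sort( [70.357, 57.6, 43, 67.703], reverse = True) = [70.357, 67.703, 57.6, 43]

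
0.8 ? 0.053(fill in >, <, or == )>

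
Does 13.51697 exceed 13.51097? Yes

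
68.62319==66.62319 False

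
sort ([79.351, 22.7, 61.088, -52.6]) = [-52.6, 22.7, 61.088, 79.351]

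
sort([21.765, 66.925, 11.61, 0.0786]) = [0.0786, 11.61, 21.765, 66.925]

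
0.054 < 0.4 True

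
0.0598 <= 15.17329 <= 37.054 True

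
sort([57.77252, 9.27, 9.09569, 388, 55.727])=[9.09569, 9.27, 55.727, 57.77252, 388]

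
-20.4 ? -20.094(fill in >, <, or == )<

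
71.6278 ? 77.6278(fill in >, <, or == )<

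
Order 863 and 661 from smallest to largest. 661, 863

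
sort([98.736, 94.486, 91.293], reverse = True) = [98.736, 94.486, 91.293]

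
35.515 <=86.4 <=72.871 False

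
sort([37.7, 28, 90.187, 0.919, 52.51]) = [0.919, 28, 37.7, 52.51, 90.187]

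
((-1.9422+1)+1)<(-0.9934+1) False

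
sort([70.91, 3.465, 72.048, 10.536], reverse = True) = [72.048, 70.91, 10.536, 3.465]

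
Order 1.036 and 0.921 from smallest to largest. 0.921, 1.036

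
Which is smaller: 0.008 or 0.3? 0.008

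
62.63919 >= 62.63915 True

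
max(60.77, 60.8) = 60.8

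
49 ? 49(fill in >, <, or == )==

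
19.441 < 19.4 False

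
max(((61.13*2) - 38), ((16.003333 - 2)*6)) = 84.26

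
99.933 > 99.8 True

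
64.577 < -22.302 False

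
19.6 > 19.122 True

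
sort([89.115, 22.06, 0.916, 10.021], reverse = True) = [89.115, 22.06, 10.021, 0.916]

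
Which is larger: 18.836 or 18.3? 18.836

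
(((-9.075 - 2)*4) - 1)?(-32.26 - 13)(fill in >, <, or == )<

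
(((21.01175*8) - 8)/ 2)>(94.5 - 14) False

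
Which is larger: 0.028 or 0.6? 0.6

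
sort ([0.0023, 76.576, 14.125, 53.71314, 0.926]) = [0.0023, 0.926, 14.125, 53.71314, 76.576]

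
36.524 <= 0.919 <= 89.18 False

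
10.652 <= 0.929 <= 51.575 False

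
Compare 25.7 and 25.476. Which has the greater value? 25.7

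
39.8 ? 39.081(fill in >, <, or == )>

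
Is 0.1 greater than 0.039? Yes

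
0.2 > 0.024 True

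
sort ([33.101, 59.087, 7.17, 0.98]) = [0.98, 7.17, 33.101, 59.087]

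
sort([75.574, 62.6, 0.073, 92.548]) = [0.073, 62.6, 75.574, 92.548]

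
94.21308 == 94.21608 False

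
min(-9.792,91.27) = -9.792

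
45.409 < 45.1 False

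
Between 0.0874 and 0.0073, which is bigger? 0.0874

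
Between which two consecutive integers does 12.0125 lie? 12 and 13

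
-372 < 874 True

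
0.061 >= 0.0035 True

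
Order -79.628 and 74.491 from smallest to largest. -79.628, 74.491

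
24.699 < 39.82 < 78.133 True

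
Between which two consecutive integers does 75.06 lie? 75 and 76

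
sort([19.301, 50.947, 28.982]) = [19.301, 28.982, 50.947]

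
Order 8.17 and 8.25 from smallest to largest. 8.17, 8.25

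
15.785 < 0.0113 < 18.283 False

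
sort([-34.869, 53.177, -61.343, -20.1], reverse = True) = [53.177, -20.1, -34.869, -61.343]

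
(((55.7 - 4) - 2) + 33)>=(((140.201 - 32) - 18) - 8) True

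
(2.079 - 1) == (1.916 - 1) False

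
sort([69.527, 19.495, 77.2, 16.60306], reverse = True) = [77.2, 69.527, 19.495, 16.60306]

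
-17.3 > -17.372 True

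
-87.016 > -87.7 True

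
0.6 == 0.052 False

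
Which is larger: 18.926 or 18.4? 18.926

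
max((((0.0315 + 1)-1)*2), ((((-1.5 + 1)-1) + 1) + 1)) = 0.5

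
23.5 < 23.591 True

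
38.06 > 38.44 False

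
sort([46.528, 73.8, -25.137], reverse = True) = [73.8, 46.528, -25.137]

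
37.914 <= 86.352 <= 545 True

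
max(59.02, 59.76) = 59.76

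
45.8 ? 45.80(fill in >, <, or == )==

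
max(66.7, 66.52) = 66.7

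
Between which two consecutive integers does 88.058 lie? 88 and 89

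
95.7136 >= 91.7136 True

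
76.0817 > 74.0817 True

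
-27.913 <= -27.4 True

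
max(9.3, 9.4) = 9.4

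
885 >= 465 True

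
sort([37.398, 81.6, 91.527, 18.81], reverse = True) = [91.527, 81.6, 37.398, 18.81]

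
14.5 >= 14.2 True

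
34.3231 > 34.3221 True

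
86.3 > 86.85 False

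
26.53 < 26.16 False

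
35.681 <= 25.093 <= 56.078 False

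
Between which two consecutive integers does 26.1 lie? 26 and 27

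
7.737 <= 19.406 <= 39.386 True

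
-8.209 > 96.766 False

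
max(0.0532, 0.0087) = 0.0532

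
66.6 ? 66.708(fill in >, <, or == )<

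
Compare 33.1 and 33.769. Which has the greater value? 33.769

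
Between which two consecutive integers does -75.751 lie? -76 and -75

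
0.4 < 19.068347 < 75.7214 True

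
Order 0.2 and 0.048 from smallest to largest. 0.048, 0.2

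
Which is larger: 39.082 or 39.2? 39.2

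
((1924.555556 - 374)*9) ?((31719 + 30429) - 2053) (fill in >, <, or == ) <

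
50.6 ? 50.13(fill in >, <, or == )>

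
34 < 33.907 False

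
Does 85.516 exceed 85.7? No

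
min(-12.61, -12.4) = -12.61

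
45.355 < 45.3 False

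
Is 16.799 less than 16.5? No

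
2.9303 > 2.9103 True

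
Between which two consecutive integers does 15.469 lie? 15 and 16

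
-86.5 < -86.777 False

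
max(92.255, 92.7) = 92.7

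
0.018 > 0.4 False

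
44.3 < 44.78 True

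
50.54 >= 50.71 False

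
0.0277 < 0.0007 False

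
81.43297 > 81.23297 True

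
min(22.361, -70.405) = -70.405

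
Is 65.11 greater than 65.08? Yes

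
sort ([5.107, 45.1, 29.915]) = [5.107, 29.915, 45.1]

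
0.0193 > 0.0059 True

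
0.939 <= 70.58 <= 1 False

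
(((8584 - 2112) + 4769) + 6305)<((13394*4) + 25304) True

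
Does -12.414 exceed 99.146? No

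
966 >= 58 True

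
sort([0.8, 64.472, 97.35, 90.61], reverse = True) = [97.35, 90.61, 64.472, 0.8]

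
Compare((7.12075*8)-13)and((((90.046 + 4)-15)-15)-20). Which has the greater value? ((((90.046 + 4)-15)-15)-20)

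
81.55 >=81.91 False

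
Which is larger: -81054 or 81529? 81529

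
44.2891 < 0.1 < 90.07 False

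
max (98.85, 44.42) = 98.85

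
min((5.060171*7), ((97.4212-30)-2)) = 35.421197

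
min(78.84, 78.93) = 78.84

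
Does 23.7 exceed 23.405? Yes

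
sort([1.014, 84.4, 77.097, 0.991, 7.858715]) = [0.991, 1.014, 7.858715, 77.097, 84.4]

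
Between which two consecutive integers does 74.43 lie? 74 and 75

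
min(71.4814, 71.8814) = 71.4814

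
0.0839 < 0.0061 False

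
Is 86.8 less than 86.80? No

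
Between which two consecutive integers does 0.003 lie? 0 and 1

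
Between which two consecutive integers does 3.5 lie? 3 and 4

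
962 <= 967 True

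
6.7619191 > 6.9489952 False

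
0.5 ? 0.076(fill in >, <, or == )>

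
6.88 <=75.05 True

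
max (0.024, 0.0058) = 0.024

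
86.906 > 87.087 False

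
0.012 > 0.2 False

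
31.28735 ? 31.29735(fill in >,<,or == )<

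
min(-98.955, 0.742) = -98.955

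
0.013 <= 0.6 True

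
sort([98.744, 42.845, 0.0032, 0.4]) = [0.0032, 0.4, 42.845, 98.744]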